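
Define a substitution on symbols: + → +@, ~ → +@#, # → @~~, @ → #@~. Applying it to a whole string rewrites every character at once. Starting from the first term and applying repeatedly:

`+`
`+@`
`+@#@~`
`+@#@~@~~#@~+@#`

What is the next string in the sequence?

Replace each of the 14 characters of +@#@~@~~#@~+@# in place — +@ #@~ @~~ #@~ +@# #@~ +@# +@# @~~ #@~ +@# +@ #@~ @~~ — and concatenate.

+@#@~@~~#@~+@##@~+@#+@#@~~#@~+@#+@#@~@~~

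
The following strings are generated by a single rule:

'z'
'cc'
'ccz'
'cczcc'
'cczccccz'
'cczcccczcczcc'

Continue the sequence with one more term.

This is a Fibonacci-style word recurrence s(k) = s(k−1)·s(k−2): e.g. cc·z = ccz.
The next term joins cczcccczcczcc and cczccccz.

cczcccczcczcccczccccz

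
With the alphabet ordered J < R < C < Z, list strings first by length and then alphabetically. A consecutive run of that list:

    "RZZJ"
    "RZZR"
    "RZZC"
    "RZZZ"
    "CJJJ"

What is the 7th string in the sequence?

CJJC

Advancing 2 positions from CJJJ through CJJJ → CJJR reaches term 7.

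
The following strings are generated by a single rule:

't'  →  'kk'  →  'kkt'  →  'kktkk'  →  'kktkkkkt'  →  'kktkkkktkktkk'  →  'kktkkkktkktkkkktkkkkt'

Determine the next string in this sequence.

kktkkkktkktkkkktkkkktkktkkkktkktkk

Each term (from the third on) is the previous term followed by the one before it: term 3 = kk·t = kkt.
So term 8 is kktkkkktkktkkkktkkkkt·kktkkkktkktkk.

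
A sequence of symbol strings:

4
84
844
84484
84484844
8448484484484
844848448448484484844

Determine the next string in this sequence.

Each term (from the third on) is the previous term followed by the one before it: term 3 = 84·4 = 844.
So term 8 is 844848448448484484844·8448484484484.

8448484484484844848448448484484484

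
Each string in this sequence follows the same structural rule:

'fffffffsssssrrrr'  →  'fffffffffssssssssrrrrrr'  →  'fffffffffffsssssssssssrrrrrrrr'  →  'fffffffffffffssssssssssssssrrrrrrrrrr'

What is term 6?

The n-th term is 2n+3 f's then 3n-1 s's then 2n r's, where the shown terms are n = 2, 3, 4, 5.
For term 6, n = 7, so the run lengths are 17, 20, 14.

fffffffffffffffffssssssssssssssssssssrrrrrrrrrrrrrr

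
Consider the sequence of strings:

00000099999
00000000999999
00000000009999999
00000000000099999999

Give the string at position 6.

The n-th term is 2n 0's then n+2 9's, where the shown terms are n = 3, 4, 5, 6.
At n = 8 the blocks have lengths 16, 10.

00000000000000009999999999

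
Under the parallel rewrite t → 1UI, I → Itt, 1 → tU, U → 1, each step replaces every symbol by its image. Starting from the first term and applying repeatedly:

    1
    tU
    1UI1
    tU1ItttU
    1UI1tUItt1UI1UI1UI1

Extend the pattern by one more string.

tU1ItttU1UI1Itt1UI1UItU1ItttU1ItttU1ItttU

Replace each of the 19 characters of 1UI1tUItt1UI1UI1UI1 in place — tU 1 Itt tU 1UI 1 Itt 1UI 1UI tU 1 Itt tU 1 Itt tU 1 Itt tU — and concatenate.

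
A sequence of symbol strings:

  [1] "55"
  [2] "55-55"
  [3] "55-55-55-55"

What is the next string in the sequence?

Every step duplicates the string with '-' between the halves.
One more doubling of 55-55-55-55 gives the answer.

55-55-55-55-55-55-55-55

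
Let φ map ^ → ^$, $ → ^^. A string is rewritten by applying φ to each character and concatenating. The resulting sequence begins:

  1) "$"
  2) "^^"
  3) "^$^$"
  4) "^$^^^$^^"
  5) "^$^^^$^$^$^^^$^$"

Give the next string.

Applying the rule to each of the 16 symbols of ^$^^^$^$^$^^^$^$ gives the pieces ^$ ^^ ^$ ^$ ^$ ^^ ^$ ^^ ^$ ^^ ^$ ^$ ^$ ^^ ^$ ^^, which concatenate to the answer.

^$^^^$^$^$^^^$^^^$^^^$^$^$^^^$^^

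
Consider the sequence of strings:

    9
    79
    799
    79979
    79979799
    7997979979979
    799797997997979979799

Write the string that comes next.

7997979979979799797997997979979979

This is a Fibonacci-style word recurrence s(k) = s(k−1)·s(k−2): e.g. 79·9 = 799.
The next term joins 799797997997979979799 and 7997979979979.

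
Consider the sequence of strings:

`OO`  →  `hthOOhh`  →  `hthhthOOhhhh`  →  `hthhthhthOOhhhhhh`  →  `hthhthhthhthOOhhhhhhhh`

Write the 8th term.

s(k+1) = hth·s(k)·hh, so each term gains hth as a prefix and hh as a suffix.
From hthhthhthhthOOhhhhhhhh, 3 further steps: hthhthhthhthOOhhhhhhhh → hthhthhthhthhthOOhhhhhhhhhh → hthhthhthhthhthhthOOhhhhhhhhhhhh → (answer).

hthhthhthhthhthhthhthOOhhhhhhhhhhhhhh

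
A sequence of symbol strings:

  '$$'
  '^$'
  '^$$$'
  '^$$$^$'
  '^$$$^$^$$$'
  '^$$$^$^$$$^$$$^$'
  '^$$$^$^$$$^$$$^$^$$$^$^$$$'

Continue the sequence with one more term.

From term 3 onward, concatenate the last term with the second-to-last: ^$·$$ = ^$$$, ^$$$·^$ = ^$$$^$, …
Continuing: ^$$$^$^$$$^$$$^$^$$$^$^$$$ · ^$$$^$^$$$^$$$^$ gives term 8.

^$$$^$^$$$^$$$^$^$$$^$^$$$^$$$^$^$$$^$$$^$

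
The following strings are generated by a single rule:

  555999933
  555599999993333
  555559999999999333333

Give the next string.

Reading off run lengths: 5 runs 3, 4, 5; 9 runs 4, 7, 10; 3 runs 2, 4, 6 — each is linear in n (n = 1, 2, …).
For the next term, n = 4, so the run lengths are 6, 13, 8.

555555999999999999933333333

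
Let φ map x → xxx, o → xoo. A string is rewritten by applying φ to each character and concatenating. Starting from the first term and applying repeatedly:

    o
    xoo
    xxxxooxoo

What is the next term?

Rewriting each symbol of xxxxooxoo: x→xxx, x→xxx, x→xxx, x→xxx, o→xoo, o→xoo, x→xxx, o→xoo, o→xoo, which concatenates to xxx xxx xxx xxx xoo xoo xxx xoo xoo.

xxxxxxxxxxxxxooxooxxxxooxoo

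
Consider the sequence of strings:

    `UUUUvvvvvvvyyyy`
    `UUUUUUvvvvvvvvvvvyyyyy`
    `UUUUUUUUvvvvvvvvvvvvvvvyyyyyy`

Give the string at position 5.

UUUUUUUUUUUUvvvvvvvvvvvvvvvvvvvvvvvyyyyyyyy

Each string has the form U^{2n+2} v^{4n+3} y^{n+3} (n = 1, 2, …).
For term 5, n = 5, so the run lengths are 12, 23, 8.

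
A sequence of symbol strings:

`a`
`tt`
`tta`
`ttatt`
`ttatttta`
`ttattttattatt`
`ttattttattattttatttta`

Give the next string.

ttattttattattttattttattattttattatt

This is a Fibonacci-style word recurrence s(k) = s(k−1)·s(k−2): e.g. tt·a = tta.
Continuing: ttattttattattttatttta · ttattttattatt gives term 8.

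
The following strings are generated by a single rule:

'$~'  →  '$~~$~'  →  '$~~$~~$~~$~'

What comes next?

Each string is two copies of the previous one joined by '~'.
Doubling $~~$~~$~~$~ with '~' between the halves:

$~~$~~$~~$~~$~~$~~$~~$~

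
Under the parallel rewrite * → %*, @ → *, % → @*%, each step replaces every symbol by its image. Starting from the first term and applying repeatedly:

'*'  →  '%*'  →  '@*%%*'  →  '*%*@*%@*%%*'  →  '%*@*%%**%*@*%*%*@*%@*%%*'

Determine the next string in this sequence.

Replace each of the 24 characters of %*@*%%**%*@*%*%*@*%@*%%* in place — @*% %* * %* @*% @*% %* %* @*% %* * %* @*% %* @*% %* * %* @*% * %* @*% @*% %* — and concatenate.

@*%%**%*@*%@*%%*%*@*%%**%*@*%%*@*%%**%*@*%*%*@*%@*%%*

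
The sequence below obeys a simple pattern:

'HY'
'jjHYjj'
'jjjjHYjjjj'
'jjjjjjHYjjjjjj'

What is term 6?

Every step adds jj to the front and jj to the end of the previous string.
From jjjjjjHYjjjjjj, 2 further steps: jjjjjjHYjjjjjj → jjjjjjjjHYjjjjjjjj → (answer).

jjjjjjjjjjHYjjjjjjjjjj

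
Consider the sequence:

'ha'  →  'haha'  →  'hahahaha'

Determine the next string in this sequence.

Every step duplicates the string.
Doubling hahahaha:

hahahahahahahaha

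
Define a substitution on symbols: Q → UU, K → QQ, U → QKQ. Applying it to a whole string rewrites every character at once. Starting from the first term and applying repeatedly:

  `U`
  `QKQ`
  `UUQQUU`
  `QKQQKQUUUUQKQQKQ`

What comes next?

Rewriting the 16 symbols of QKQQKQUUUUQKQQKQ one by one yields UU QQ UU UU QQ UU QKQ QKQ QKQ QKQ UU QQ UU UU QQ UU; concatenated:

UUQQUUUUQQUUQKQQKQQKQQKQUUQQUUUUQQUU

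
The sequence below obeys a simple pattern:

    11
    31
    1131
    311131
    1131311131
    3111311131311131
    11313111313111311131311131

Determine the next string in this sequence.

From term 3 onward, concatenate the second-to-last term with the last: 11·31 = 1131, 31·1131 = 311131, …
Continuing: 3111311131311131 · 11313111313111311131311131 gives term 8.

311131113131113111313111313111311131311131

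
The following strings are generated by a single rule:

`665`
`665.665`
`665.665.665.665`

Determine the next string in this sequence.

Every step duplicates the string with '.' between the halves.
So the next term is two copies of 665.665.665.665 with '.' between the halves.

665.665.665.665.665.665.665.665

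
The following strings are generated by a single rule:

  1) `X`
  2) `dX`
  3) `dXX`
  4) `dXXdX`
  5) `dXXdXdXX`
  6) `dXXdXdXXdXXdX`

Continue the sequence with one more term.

dXXdXdXXdXXdXdXXdXdXX

From term 3 onward, concatenate the last term with the second-to-last: dX·X = dXX, dXX·dX = dXXdX, …
Continuing: dXXdXdXXdXXdX · dXXdXdXX gives term 7.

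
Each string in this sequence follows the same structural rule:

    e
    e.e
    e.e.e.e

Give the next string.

e.e.e.e.e.e.e.e

Every step duplicates the string with '.' between the halves.
So the next term is two copies of e.e.e.e with '.' between the halves.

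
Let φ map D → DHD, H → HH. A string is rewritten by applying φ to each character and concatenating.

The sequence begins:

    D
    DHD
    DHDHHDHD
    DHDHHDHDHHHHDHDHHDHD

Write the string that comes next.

DHDHHDHDHHHHDHDHHDHDHHHHHHHHDHDHHDHDHHHHDHDHHDHD

Replace each of the 20 characters of DHDHHDHDHHHHDHDHHDHD in place — DHD HH DHD HH HH DHD HH DHD HH HH HH HH DHD HH DHD HH HH DHD HH DHD — and concatenate.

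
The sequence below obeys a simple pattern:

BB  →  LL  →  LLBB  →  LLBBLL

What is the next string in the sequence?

LLBBLLLLBB

Each term (from the third on) is the previous term followed by the one before it: term 3 = LL·BB = LLBB.
The next term joins LLBBLL and LLBB.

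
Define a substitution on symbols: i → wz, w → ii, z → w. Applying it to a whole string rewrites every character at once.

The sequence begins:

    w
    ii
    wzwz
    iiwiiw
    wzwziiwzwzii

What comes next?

Expanding wzwziiwzwzii: w→ii, z→w, w→ii, z→w, i→wz, i→wz, w→ii, z→w, w→ii, z→w, i→wz, i→wz. Concatenated: ii w ii w wz wz ii w ii w wz wz.

iiwiiwwzwziiwiiwwzwz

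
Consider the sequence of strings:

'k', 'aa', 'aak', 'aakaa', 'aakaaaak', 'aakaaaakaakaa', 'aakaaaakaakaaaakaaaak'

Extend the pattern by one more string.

aakaaaakaakaaaakaaaakaakaaaakaakaa

Each term (from the third on) is the previous term followed by the one before it: term 3 = aa·k = aak.
So term 8 is aakaaaakaakaaaakaaaak·aakaaaakaakaa.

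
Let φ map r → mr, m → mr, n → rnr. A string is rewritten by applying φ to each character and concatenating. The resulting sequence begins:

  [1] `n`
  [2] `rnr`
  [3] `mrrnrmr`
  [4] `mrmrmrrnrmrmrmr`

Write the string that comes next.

φ(mrmrmrrnrmrmrmr) expands symbol-by-symbol to mr mr mr mr mr mr mr rnr mr mr mr mr mr mr mr; joining the 15 pieces gives the next term.

mrmrmrmrmrmrmrrnrmrmrmrmrmrmrmr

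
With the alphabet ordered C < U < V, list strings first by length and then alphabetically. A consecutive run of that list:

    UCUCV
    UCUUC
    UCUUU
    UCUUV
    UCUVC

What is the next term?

The successor of UCUVC increments the rightmost position that isn't already V and resets every position after it to C.

UCUVU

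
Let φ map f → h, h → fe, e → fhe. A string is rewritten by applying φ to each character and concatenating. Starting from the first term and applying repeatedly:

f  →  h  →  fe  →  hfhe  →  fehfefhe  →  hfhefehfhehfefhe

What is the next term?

fehfefhehfhefehfefhefehfhehfefhe

Applying the rule to each of the 16 symbols of hfhefehfhehfefhe gives the pieces fe h fe fhe h fhe fe h fe fhe fe h fhe h fe fhe, which concatenate to the answer.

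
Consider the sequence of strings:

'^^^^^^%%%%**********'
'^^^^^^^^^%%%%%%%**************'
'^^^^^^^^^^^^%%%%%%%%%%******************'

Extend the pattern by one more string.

^^^^^^^^^^^^^^^%%%%%%%%%%%%%**********************

Reading off run lengths: ^ runs 6, 9, 12; % runs 4, 7, 10; * runs 10, 14, 18 — each is linear in n, where the shown terms are n = 2, 3, 4.
For the next term, n = 5, so the run lengths are 15, 13, 22.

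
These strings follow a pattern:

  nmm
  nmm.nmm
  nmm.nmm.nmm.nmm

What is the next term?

s(k+1) = s(k)·.·s(k) — each term doubles the last with '.' between the halves.
So the next term is two copies of nmm.nmm.nmm.nmm with '.' between the halves.

nmm.nmm.nmm.nmm.nmm.nmm.nmm.nmm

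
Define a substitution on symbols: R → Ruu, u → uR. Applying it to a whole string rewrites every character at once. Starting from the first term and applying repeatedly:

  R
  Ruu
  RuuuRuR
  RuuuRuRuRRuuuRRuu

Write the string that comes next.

RuuuRuRuRRuuuRRuuuRRuuRuuuRuRuRRuuRuuuRuR

φ(RuuuRuRuRRuuuRRuu) expands symbol-by-symbol to Ruu uR uR uR Ruu uR Ruu uR Ruu Ruu uR uR uR Ruu Ruu uR uR; joining the 17 pieces gives the next term.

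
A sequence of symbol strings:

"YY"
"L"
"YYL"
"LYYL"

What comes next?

Each term (from the third on) is the two preceding terms concatenated in order: term 3 = YY·L = YYL.
The next term joins YYL and LYYL.

YYLLYYL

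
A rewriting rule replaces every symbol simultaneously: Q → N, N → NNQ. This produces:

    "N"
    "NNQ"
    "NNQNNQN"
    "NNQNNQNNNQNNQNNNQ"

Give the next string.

NNQNNQNNNQNNQNNNQNNQNNQNNNQNNQNNNQNNQNNQN

Replace each of the 17 characters of NNQNNQNNNQNNQNNNQ in place — NNQ NNQ N NNQ NNQ N NNQ NNQ NNQ N NNQ NNQ N NNQ NNQ NNQ N — and concatenate.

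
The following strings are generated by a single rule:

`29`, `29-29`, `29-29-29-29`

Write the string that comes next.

29-29-29-29-29-29-29-29

s(k+1) = s(k)·-·s(k) — each term doubles the last with '-' between the halves.
One more doubling of 29-29-29-29 gives the answer.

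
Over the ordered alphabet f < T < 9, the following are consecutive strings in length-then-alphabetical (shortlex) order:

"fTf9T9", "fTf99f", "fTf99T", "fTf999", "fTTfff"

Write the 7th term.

Stepping forward 2 times from fTTfff: fTTfff → fTTffT, then the target.

fTTff9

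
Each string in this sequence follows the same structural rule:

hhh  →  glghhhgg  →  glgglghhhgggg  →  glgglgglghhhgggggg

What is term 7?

glgglgglgglgglgglghhhgggggggggggg

s(k+1) = glg·s(k)·gg, so each term gains glg as a prefix and gg as a suffix.
From glgglgglghhhgggggg, 3 further steps: glgglgglghhhgggggg → glgglgglgglghhhgggggggg → glgglgglgglgglghhhgggggggggg → (answer).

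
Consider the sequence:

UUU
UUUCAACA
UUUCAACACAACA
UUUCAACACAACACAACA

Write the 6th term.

UUUCAACACAACACAACACAACACAACA

The strings grow by a fixed suffix CAACA each time.
From UUUCAACACAACACAACA, 2 further steps: UUUCAACACAACACAACA → UUUCAACACAACACAACACAACA → (answer).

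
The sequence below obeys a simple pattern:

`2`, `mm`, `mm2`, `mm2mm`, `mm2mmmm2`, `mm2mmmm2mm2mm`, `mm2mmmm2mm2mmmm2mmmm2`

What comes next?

From term 3 onward, concatenate the last term with the second-to-last: mm·2 = mm2, mm2·mm = mm2mm, …
So term 8 is mm2mmmm2mm2mmmm2mmmm2·mm2mmmm2mm2mm.

mm2mmmm2mm2mmmm2mmmm2mm2mmmm2mm2mm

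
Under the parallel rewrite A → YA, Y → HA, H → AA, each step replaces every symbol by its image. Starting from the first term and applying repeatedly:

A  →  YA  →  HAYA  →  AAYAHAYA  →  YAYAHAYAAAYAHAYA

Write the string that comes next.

φ(YAYAHAYAAAYAHAYA) expands symbol-by-symbol to HA YA HA YA AA YA HA YA YA YA HA YA AA YA HA YA; joining the 16 pieces gives the next term.

HAYAHAYAAAYAHAYAYAYAHAYAAAYAHAYA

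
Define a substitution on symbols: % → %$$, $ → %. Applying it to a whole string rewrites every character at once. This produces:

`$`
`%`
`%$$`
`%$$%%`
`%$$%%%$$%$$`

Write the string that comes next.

%$$%%%$$%$$%$$%%%$$%%

Rewriting each symbol of %$$%%%$$%$$: %→%$$, $→%, $→%, %→%$$, %→%$$, %→%$$, $→%, $→%, %→%$$, $→%, $→%, which concatenates to %$$ % % %$$ %$$ %$$ % % %$$ % %.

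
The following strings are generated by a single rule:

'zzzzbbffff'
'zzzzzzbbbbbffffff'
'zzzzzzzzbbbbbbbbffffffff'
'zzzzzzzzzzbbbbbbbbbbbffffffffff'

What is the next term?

zzzzzzzzzzzzbbbbbbbbbbbbbbffffffffffff

Each string has the form z^{2n+2} b^{3n-1} f^{2n+2} (n = 1, 2, …).
Setting n = 5 gives 12, 14, 12 characters in each block.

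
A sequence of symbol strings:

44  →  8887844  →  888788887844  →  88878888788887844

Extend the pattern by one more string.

8887888878888788887844

Each term is the previous one with 88878 prepended.
One more step from 88878888788887844 gives the answer.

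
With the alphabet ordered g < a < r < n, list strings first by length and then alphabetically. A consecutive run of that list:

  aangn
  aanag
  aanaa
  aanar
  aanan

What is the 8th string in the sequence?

Stepping forward 3 times from aanan: aanan → aanrg → aanra, then the target.

aanrr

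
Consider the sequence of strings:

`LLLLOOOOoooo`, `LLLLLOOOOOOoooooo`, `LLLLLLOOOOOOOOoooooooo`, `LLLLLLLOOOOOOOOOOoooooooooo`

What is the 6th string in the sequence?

Each string has the form L^{n+3} O^{2n+2} o^{2n+2} (n = 1, 2, …).
Setting n = 6 gives 9, 14, 14 characters in each block.

LLLLLLLLLOOOOOOOOOOOOOOoooooooooooooo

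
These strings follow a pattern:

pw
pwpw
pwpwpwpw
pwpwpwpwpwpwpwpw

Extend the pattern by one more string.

pwpwpwpwpwpwpwpwpwpwpwpwpwpwpwpw

Each string is two copies of the previous one concatenated.
So the next term is two copies of pwpwpwpwpwpwpwpw.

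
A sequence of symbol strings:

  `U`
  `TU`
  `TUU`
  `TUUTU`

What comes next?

TUUTUTUU

From term 3 onward, concatenate the last term with the second-to-last: TU·U = TUU, TUU·TU = TUUTU, …
The next term joins TUUTU and TUU.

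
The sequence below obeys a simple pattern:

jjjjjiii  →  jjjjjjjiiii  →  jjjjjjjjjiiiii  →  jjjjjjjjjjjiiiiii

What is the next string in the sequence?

Reading off run lengths: j runs 5, 7, 9, 11; i runs 3, 4, 5, 6 — each is linear in n, where the shown terms are n = 2, 3, 4, 5.
At n = 6 the blocks have lengths 13, 7.

jjjjjjjjjjjjjiiiiiii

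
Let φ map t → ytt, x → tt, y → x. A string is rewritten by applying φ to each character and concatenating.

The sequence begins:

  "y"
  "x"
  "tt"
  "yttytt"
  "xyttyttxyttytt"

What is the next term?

ttxyttyttxyttyttttxyttyttxyttytt

Applying the rule to each of the 14 symbols of xyttyttxyttytt gives the pieces tt x ytt ytt x ytt ytt tt x ytt ytt x ytt ytt, which concatenate to the answer.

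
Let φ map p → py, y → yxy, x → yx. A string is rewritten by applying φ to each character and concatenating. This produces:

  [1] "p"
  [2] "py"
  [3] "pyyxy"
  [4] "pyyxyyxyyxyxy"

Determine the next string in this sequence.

Rewriting the 13 symbols of pyyxyyxyyxyxy one by one yields py yxy yxy yx yxy yxy yx yxy yxy yx yxy yx yxy; concatenated:

pyyxyyxyyxyxyyxyyxyxyyxyyxyxyyxyxy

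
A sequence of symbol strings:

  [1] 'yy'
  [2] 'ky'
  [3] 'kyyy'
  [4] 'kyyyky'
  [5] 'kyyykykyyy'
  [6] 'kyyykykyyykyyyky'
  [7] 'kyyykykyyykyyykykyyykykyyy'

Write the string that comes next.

kyyykykyyykyyykykyyykykyyykyyykykyyykyyyky

This is a Fibonacci-style word recurrence s(k) = s(k−1)·s(k−2): e.g. ky·yy = kyyy.
The next term joins kyyykykyyykyyykykyyykykyyy and kyyykykyyykyyyky.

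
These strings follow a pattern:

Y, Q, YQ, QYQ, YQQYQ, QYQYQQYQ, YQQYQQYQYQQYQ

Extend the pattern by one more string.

QYQYQQYQYQQYQQYQYQQYQ

Each term (from the third on) is the two preceding terms concatenated in order: term 3 = Y·Q = YQ.
The next term joins QYQYQQYQ and YQQYQQYQYQQYQ.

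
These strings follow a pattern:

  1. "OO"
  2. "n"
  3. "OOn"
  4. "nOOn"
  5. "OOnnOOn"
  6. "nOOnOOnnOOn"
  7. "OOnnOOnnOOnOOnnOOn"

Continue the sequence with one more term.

Each term (from the third on) is the two preceding terms concatenated in order: term 3 = OO·n = OOn.
So term 8 is nOOnOOnnOOn·OOnnOOnnOOnOOnnOOn.

nOOnOOnnOOnOOnnOOnnOOnOOnnOOn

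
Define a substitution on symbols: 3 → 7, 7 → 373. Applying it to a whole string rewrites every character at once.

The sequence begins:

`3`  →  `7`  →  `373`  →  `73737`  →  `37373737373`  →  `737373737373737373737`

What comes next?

3737373737373737373737373737373737373737373

φ(737373737373737373737) expands symbol-by-symbol to 373 7 373 7 373 7 373 7 373 7 373 7 373 7 373 7 373 7 373 7 373; joining the 21 pieces gives the next term.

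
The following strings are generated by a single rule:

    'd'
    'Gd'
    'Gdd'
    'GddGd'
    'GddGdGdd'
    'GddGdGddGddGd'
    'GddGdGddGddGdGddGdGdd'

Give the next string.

From term 3 onward, concatenate the last term with the second-to-last: Gd·d = Gdd, Gdd·Gd = GddGd, …
Continuing: GddGdGddGddGdGddGdGdd · GddGdGddGddGd gives term 8.

GddGdGddGddGdGddGdGddGddGdGddGddGd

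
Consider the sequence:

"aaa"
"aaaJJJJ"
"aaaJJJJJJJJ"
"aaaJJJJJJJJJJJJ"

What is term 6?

aaaJJJJJJJJJJJJJJJJJJJJ

The strings grow by a fixed suffix JJJJ each time.
From aaaJJJJJJJJJJJJ, 2 further steps: aaaJJJJJJJJJJJJ → aaaJJJJJJJJJJJJJJJJ → (answer).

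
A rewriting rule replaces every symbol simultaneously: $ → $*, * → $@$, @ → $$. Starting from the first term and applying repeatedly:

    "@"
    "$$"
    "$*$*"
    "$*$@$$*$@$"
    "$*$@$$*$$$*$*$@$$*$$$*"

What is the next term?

$*$@$$*$$$*$*$@$$*$*$*$@$$*$@$$*$$$*$*$@$$*$*$*$@$

Applying the rule to each of the 22 symbols of $*$@$$*$$$*$*$@$$*$$$* gives the pieces $* $@$ $* $$ $* $* $@$ $* $* $* $@$ $* $@$ $* $$ $* $* $@$ $* $* $* $@$, which concatenate to the answer.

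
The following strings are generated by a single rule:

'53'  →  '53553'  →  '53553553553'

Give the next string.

Every step duplicates the string with '5' between the halves.
Doubling 53553553553 with '5' between the halves:

53553553553553553553553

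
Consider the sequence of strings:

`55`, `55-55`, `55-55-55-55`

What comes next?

Every step duplicates the string with '-' between the halves.
So the next term is two copies of 55-55-55-55 with '-' between the halves.

55-55-55-55-55-55-55-55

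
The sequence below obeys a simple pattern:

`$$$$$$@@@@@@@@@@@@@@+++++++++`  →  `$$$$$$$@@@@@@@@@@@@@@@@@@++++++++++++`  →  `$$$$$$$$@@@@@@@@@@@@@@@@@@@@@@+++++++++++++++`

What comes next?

$$$$$$$$$@@@@@@@@@@@@@@@@@@@@@@@@@@++++++++++++++++++

The n-th term is n+3 $'s then 4n+2 @'s then 3n +'s, where the shown terms are n = 3, 4, 5.
At n = 6 the blocks have lengths 9, 26, 18.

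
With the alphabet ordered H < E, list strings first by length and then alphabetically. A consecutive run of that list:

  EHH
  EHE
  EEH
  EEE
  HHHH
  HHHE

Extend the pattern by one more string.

Find the rightmost character of HHHE below E, bump it to the next letter, and reset everything to its right to H.

HHEH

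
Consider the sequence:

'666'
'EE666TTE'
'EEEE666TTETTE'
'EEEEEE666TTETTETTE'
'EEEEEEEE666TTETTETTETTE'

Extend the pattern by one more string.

Each term wraps the previous one in EE on the left and TTE on the right.
Applying this once more to EEEEEEEE666TTETTETTETTE:

EEEEEEEEEE666TTETTETTETTETTE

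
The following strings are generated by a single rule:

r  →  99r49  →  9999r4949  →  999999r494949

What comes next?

Every step adds 99 to the front and 49 to the end of the previous string.
Applying this once more to 999999r494949:

99999999r49494949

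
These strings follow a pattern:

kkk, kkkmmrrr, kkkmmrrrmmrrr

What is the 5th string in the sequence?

kkkmmrrrmmrrrmmrrrmmrrr

The strings grow by a fixed suffix mmrrr each time.
From kkkmmrrrmmrrr, 2 further steps: kkkmmrrrmmrrr → kkkmmrrrmmrrrmmrrr → (answer).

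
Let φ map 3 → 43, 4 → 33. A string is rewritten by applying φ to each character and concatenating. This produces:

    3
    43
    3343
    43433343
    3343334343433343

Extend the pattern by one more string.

Replace each of the 16 characters of 3343334343433343 in place — 43 43 33 43 43 43 33 43 33 43 33 43 43 43 33 43 — and concatenate.

43433343434333433343334343433343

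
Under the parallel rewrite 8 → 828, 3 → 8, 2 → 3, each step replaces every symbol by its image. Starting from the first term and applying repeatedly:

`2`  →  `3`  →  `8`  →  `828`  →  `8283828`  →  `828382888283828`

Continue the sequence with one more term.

Applying the rule to each of the 15 symbols of 828382888283828 gives the pieces 828 3 828 8 828 3 828 828 828 3 828 8 828 3 828, which concatenate to the answer.

828382888283828828828382888283828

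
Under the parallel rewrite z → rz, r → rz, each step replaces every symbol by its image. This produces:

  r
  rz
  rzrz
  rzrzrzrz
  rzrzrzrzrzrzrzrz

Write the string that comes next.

φ(rzrzrzrzrzrzrzrz) expands symbol-by-symbol to rz rz rz rz rz rz rz rz rz rz rz rz rz rz rz rz; joining the 16 pieces gives the next term.

rzrzrzrzrzrzrzrzrzrzrzrzrzrzrzrz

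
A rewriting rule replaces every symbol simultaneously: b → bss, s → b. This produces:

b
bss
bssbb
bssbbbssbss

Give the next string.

bssbbbssbssbssbbbssbb

Apply φ to bssbbbssbss symbol by symbol: b→bss, s→b, s→b, b→bss, b→bss, b→bss, s→b, s→b, b→bss, s→b, s→b; joined: bss b b bss bss bss b b bss b b.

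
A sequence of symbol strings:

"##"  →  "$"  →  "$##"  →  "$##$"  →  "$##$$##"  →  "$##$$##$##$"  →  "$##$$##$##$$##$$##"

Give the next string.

$##$$##$##$$##$$##$##$$##$##$

This is a Fibonacci-style word recurrence s(k) = s(k−1)·s(k−2): e.g. $·## = $##.
So term 8 is $##$$##$##$$##$$##·$##$$##$##$.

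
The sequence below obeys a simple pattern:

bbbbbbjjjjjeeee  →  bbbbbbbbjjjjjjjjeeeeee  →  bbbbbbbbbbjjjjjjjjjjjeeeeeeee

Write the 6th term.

The n-th term is 2n+2 b's then 3n-1 j's then 2n e's, where the shown terms are n = 2, 3, 4.
At n = 7 the blocks have lengths 16, 20, 14.

bbbbbbbbbbbbbbbbjjjjjjjjjjjjjjjjjjjjeeeeeeeeeeeeee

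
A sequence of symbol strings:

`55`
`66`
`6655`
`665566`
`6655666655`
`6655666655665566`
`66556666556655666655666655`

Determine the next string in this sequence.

This is a Fibonacci-style word recurrence s(k) = s(k−1)·s(k−2): e.g. 66·55 = 6655.
Continuing: 66556666556655666655666655 · 6655666655665566 gives term 8.

665566665566556666556666556655666655665566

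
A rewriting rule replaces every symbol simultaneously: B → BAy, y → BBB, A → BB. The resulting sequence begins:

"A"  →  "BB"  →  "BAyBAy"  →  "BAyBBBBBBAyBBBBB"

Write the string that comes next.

Replace each of the 16 characters of BAyBBBBBBAyBBBBB in place — BAy BB BBB BAy BAy BAy BAy BAy BAy BB BBB BAy BAy BAy BAy BAy — and concatenate.

BAyBBBBBBAyBAyBAyBAyBAyBAyBBBBBBAyBAyBAyBAyBAy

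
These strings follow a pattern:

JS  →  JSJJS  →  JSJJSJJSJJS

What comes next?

Every step duplicates the string with 'J' between the halves.
Doubling JSJJSJJSJJS with 'J' between the halves:

JSJJSJJSJJSJJSJJSJJSJJS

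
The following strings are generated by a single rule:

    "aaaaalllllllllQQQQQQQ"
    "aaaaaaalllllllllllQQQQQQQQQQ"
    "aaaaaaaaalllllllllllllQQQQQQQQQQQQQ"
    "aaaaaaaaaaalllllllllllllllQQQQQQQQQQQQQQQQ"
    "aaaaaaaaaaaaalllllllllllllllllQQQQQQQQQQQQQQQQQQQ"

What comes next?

aaaaaaaaaaaaaaalllllllllllllllllllQQQQQQQQQQQQQQQQQQQQQQ

Each string has the form a^{2n-1} l^{2n+3} Q^{3n-2}, where the shown terms are n = 3, 4, 5, 6, 7.
At n = 8 the blocks have lengths 15, 19, 22.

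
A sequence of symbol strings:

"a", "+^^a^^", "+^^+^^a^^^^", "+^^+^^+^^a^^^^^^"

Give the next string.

Every step adds +^^ to the front and ^^ to the end of the previous string.
Applying this once more to +^^+^^+^^a^^^^^^:

+^^+^^+^^+^^a^^^^^^^^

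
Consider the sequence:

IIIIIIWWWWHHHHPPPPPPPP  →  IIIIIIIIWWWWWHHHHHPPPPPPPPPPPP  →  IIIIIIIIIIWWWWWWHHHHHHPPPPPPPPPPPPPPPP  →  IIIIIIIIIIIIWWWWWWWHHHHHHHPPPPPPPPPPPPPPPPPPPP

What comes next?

IIIIIIIIIIIIIIWWWWWWWWHHHHHHHHPPPPPPPPPPPPPPPPPPPPPPPP

Each string has the form I^{2n+2} W^{n+2} H^{n+2} P^{4n}, where the shown terms are n = 2, 3, 4, 5.
Setting n = 6 gives 14, 8, 8, 24 characters in each block.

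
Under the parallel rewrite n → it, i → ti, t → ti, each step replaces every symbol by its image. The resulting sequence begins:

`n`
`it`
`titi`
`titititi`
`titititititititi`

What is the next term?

titititititititititititititititi

Replace each of the 16 characters of titititititititi in place — ti ti ti ti ti ti ti ti ti ti ti ti ti ti ti ti — and concatenate.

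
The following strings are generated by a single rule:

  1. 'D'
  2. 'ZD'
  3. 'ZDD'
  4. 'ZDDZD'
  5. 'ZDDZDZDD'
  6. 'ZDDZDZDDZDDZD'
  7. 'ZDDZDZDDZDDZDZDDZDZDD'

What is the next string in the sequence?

This is a Fibonacci-style word recurrence s(k) = s(k−1)·s(k−2): e.g. ZD·D = ZDD.
The next term joins ZDDZDZDDZDDZDZDDZDZDD and ZDDZDZDDZDDZD.

ZDDZDZDDZDDZDZDDZDZDDZDDZDZDDZDDZD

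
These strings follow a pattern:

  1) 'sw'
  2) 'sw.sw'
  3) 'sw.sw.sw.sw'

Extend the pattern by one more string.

sw.sw.sw.sw.sw.sw.sw.sw

Each string is two copies of the previous one joined by '.'.
So the next term is two copies of sw.sw.sw.sw with '.' between the halves.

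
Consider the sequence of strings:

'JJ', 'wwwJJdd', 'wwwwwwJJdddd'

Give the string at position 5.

Each term wraps the previous one in www on the left and dd on the right.
From wwwwwwJJdddd, 2 further steps: wwwwwwJJdddd → wwwwwwwwwJJdddddd → (answer).

wwwwwwwwwwwwJJdddddddd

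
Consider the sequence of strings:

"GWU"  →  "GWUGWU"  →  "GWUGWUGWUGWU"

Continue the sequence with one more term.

Every step duplicates the string.
Doubling GWUGWUGWUGWU:

GWUGWUGWUGWUGWUGWUGWUGWU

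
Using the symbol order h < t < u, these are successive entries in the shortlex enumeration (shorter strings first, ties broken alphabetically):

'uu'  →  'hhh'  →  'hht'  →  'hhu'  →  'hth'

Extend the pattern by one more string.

Treat hth as a base-3 numeral over the given alphabet and add one, carrying through any trailing u's.

htt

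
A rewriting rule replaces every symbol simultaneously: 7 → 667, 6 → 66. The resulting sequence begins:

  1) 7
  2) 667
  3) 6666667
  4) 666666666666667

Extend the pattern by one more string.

Replace each of the 15 characters of 666666666666667 in place — 66 66 66 66 66 66 66 66 66 66 66 66 66 66 667 — and concatenate.

6666666666666666666666666666667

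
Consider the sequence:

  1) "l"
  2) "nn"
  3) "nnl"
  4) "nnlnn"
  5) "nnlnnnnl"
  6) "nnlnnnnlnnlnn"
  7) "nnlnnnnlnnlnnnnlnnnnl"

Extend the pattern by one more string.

Each term (from the third on) is the previous term followed by the one before it: term 3 = nn·l = nnl.
The next term joins nnlnnnnlnnlnnnnlnnnnl and nnlnnnnlnnlnn.

nnlnnnnlnnlnnnnlnnnnlnnlnnnnlnnlnn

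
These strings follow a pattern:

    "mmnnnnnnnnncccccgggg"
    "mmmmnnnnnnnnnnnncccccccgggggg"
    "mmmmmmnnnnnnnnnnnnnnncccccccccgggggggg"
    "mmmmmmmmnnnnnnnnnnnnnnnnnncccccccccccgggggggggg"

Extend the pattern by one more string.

Each string has the form m^{2n-2} n^{3n+3} c^{2n+1} g^{2n}, where the shown terms are n = 2, 3, 4, 5.
Setting n = 6 gives 10, 21, 13, 12 characters in each block.

mmmmmmmmmmnnnnnnnnnnnnnnnnnnnnncccccccccccccgggggggggggg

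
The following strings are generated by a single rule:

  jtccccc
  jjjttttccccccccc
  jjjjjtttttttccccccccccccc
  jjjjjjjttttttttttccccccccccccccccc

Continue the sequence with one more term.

jjjjjjjjjtttttttttttttccccccccccccccccccccc

Reading off run lengths: j runs 1, 3, 5, 7; t runs 1, 4, 7, 10; c runs 5, 9, 13, 17 — each is linear in n (n = 1, 2, …).
For the next term, n = 5, so the run lengths are 9, 13, 21.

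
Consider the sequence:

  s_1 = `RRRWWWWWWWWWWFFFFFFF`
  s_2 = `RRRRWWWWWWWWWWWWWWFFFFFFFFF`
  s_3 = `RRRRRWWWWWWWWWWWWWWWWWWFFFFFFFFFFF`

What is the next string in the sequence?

RRRRRRWWWWWWWWWWWWWWWWWWWWWWFFFFFFFFFFFFF

Each string has the form R^{n} W^{4n-2} F^{2n+1}, where the shown terms are n = 3, 4, 5.
Setting n = 6 gives 6, 22, 13 characters in each block.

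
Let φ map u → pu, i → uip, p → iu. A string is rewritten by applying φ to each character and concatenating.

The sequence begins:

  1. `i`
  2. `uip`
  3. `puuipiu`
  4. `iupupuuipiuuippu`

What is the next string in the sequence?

Applying the rule to each of the 16 symbols of iupupuuipiuuippu gives the pieces uip pu iu pu iu pu pu uip iu uip pu pu uip iu iu pu, which concatenate to the answer.

uippuiupuiupupuuipiuuippupuuipiuiupu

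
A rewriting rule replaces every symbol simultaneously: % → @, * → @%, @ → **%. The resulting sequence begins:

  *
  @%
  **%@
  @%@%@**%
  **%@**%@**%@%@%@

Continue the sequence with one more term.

@%@%@**%@%@%@**%@%@%@**%@**%@**%

φ(**%@**%@**%@%@%@) expands symbol-by-symbol to @% @% @ **% @% @% @ **% @% @% @ **% @ **% @ **%; joining the 16 pieces gives the next term.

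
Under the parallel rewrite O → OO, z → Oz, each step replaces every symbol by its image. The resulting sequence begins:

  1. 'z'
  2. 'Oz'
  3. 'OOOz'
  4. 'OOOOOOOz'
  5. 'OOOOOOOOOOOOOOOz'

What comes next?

OOOOOOOOOOOOOOOOOOOOOOOOOOOOOOOz

Applying the rule to each of the 16 symbols of OOOOOOOOOOOOOOOz gives the pieces OO OO OO OO OO OO OO OO OO OO OO OO OO OO OO Oz, which concatenate to the answer.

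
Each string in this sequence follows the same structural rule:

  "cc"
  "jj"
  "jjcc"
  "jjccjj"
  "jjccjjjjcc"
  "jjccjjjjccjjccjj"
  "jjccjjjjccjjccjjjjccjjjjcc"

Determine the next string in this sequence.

jjccjjjjccjjccjjjjccjjjjccjjccjjjjccjjccjj

From term 3 onward, concatenate the last term with the second-to-last: jj·cc = jjcc, jjcc·jj = jjccjj, …
The next term joins jjccjjjjccjjccjjjjccjjjjcc and jjccjjjjccjjccjj.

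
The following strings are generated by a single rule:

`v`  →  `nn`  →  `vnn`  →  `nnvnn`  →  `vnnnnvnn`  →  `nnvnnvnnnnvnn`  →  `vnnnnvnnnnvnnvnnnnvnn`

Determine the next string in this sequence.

This is a Fibonacci-style word recurrence s(k) = s(k−2)·s(k−1): e.g. v·nn = vnn.
Continuing: nnvnnvnnnnvnn · vnnnnvnnnnvnnvnnnnvnn gives term 8.

nnvnnvnnnnvnnvnnnnvnnnnvnnvnnnnvnn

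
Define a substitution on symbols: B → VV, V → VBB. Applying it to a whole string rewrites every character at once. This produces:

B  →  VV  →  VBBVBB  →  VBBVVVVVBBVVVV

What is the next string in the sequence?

VBBVVVVVBBVBBVBBVBBVBBVVVVVBBVBBVBBVBB

φ(VBBVVVVVBBVVVV) expands symbol-by-symbol to VBB VV VV VBB VBB VBB VBB VBB VV VV VBB VBB VBB VBB; joining the 14 pieces gives the next term.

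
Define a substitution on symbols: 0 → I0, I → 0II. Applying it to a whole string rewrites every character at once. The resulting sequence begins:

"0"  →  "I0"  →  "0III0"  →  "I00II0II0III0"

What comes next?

Applying the rule to each of the 13 symbols of I00II0II0III0 gives the pieces 0II I0 I0 0II 0II I0 0II 0II I0 0II 0II 0II I0, which concatenate to the answer.

0III0I00II0III00II0III00II0II0III0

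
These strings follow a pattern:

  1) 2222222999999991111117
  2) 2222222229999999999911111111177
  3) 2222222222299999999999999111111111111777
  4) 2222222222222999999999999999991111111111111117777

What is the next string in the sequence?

The n-th term is 2n+3 2's then 3n+2 9's then 3n 1's then n-1 7's, where the shown terms are n = 2, 3, 4, 5.
At n = 6 the blocks have lengths 15, 20, 18, 5.

2222222222222229999999999999999999911111111111111111177777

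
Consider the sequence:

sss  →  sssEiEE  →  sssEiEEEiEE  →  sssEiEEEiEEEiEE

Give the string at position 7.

sssEiEEEiEEEiEEEiEEEiEEEiEE

Every step adds EiEE to the end: s(k+1) = s(k)·EiEE.
From sssEiEEEiEEEiEE, 3 further steps: sssEiEEEiEEEiEE → sssEiEEEiEEEiEEEiEE → sssEiEEEiEEEiEEEiEEEiEE → (answer).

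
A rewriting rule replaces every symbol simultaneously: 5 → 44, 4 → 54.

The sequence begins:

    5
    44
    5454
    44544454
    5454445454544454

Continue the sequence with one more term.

Applying the rule to each of the 16 symbols of 5454445454544454 gives the pieces 44 54 44 54 54 54 44 54 44 54 44 54 54 54 44 54, which concatenate to the answer.

44544454545444544454445454544454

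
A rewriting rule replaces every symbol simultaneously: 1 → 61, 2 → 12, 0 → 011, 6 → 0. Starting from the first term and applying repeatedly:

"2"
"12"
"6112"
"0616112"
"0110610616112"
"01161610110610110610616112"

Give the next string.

0116161061061011616101106101161610110610110610616112

Applying the rule to each of the 26 symbols of 01161610110610110610616112 gives the pieces 011 61 61 0 61 0 61 011 61 61 011 0 61 011 61 61 011 0 61 011 0 61 0 61 61 12, which concatenate to the answer.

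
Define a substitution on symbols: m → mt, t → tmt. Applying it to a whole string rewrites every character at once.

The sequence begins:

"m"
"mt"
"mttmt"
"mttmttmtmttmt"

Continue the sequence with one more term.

mttmttmtmttmttmtmttmtmttmttmtmttmt

φ(mttmttmtmttmt) expands symbol-by-symbol to mt tmt tmt mt tmt tmt mt tmt mt tmt tmt mt tmt; joining the 13 pieces gives the next term.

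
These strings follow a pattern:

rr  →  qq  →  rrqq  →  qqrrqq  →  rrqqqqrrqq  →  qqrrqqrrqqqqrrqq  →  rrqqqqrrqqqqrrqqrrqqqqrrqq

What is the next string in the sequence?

qqrrqqrrqqqqrrqqrrqqqqrrqqqqrrqqrrqqqqrrqq

From term 3 onward, concatenate the second-to-last term with the last: rr·qq = rrqq, qq·rrqq = qqrrqq, …
The next term joins qqrrqqrrqqqqrrqq and rrqqqqrrqqqqrrqqrrqqqqrrqq.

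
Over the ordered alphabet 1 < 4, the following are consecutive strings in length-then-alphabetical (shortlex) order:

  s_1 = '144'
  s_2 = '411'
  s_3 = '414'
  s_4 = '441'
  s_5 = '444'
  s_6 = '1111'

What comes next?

Find the rightmost character of 1111 below 4, bump it to the next letter, and reset everything to its right to 1.

1114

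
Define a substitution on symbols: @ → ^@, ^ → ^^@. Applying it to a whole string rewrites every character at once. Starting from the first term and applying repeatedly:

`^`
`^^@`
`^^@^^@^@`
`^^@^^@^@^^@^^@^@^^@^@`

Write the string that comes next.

^^@^^@^@^^@^^@^@^^@^@^^@^^@^@^^@^^@^@^^@^@^^@^^@^@^^@^@

Replace each of the 21 characters of ^^@^^@^@^^@^^@^@^^@^@ in place — ^^@ ^^@ ^@ ^^@ ^^@ ^@ ^^@ ^@ ^^@ ^^@ ^@ ^^@ ^^@ ^@ ^^@ ^@ ^^@ ^^@ ^@ ^^@ ^@ — and concatenate.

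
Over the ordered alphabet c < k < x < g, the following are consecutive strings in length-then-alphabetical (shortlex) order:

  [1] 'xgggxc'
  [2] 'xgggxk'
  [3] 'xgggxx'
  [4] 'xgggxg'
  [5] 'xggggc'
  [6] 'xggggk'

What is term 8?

xggggg

Stepping forward 2 times from xggggk: xggggk → xggggx, then the target.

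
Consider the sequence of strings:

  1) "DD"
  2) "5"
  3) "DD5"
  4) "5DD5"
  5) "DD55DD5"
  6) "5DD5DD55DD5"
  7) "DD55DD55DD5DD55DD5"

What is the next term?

5DD5DD55DD5DD55DD55DD5DD55DD5

From term 3 onward, concatenate the second-to-last term with the last: DD·5 = DD5, 5·DD5 = 5DD5, …
Continuing: 5DD5DD55DD5 · DD55DD55DD5DD55DD5 gives term 8.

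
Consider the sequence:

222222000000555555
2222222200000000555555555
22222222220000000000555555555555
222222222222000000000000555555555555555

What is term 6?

22222222222222220000000000000000555555555555555555555

Reading off run lengths: 2 runs 6, 8, 10, 12; 0 runs 6, 8, 10, 12; 5 runs 6, 9, 12, 15 — each is linear in n, where the shown terms are n = 2, 3, 4, 5.
For term 6, n = 7, so the run lengths are 16, 16, 21.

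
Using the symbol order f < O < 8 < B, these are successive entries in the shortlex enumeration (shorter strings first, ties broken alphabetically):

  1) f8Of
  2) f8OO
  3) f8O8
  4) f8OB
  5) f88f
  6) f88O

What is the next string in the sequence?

Find the rightmost character of f88O below B, bump it to the next letter, and reset everything to its right to f.

f888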